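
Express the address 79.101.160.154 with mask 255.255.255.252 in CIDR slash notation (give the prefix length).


Binary: 11111111.11111111.11111111.11111100
Count leading 1s
Prefix: /30


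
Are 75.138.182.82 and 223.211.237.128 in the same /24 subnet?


Mask: 255.255.255.0
75.138.182.82 AND mask = 75.138.182.0
223.211.237.128 AND mask = 223.211.237.0
No, different subnets (75.138.182.0 vs 223.211.237.0)


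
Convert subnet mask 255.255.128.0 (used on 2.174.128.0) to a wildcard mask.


Subnet mask: 255.255.128.0
Wildcard = 255.255.255.255 - subnet mask
255 - 255 = 0
255 - 255 = 0
255 - 128 = 127
255 - 0 = 255
Wildcard: 0.0.127.255


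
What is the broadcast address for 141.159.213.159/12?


Network: 141.144.0.0/12
Host bits = 20
Set all host bits to 1:
Broadcast: 141.159.255.255


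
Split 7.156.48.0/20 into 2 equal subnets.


New prefix = 20 + 1 = 21
Each subnet has 2048 addresses
  7.156.48.0/21
  7.156.56.0/21
Subnets: 7.156.48.0/21, 7.156.56.0/21


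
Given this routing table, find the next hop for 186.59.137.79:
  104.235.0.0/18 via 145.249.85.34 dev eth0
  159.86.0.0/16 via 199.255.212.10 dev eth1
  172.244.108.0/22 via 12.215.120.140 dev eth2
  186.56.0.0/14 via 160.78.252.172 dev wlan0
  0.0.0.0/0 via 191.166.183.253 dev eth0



Longest prefix match for 186.59.137.79:
  /18 104.235.0.0: no
  /16 159.86.0.0: no
  /22 172.244.108.0: no
  /14 186.56.0.0: MATCH
  /0 0.0.0.0: MATCH
Selected: next-hop 160.78.252.172 via wlan0 (matched /14)


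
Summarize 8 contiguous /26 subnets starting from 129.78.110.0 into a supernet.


Original prefix: /26
Number of subnets: 8 = 2^3
New prefix = 26 - 3 = 23
Supernet: 129.78.110.0/23


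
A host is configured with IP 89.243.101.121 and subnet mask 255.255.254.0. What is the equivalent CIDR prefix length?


Binary: 11111111.11111111.11111110.00000000
Count leading 1s
Prefix: /23


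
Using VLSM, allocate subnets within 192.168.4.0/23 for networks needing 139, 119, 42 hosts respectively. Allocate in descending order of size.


139 hosts -> /24 (254 usable): 192.168.4.0/24
119 hosts -> /25 (126 usable): 192.168.5.0/25
42 hosts -> /26 (62 usable): 192.168.5.128/26
Allocation: 192.168.4.0/24 (139 hosts, 254 usable); 192.168.5.0/25 (119 hosts, 126 usable); 192.168.5.128/26 (42 hosts, 62 usable)


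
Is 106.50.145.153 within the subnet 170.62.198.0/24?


Subnet network: 170.62.198.0
Test IP AND mask: 106.50.145.0
No, 106.50.145.153 is not in 170.62.198.0/24


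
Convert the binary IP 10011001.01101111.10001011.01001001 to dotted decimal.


10011001 = 153
01101111 = 111
10001011 = 139
01001001 = 73
IP: 153.111.139.73


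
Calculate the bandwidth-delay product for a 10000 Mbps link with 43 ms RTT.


BDP = bandwidth * RTT
= 10000 Mbps * 43 ms
= 10000 * 1e6 * 43 / 1000 bits
= 430000000 bits
= 53750000 bytes
= 52490.2344 KB
BDP = 430000000 bits (53750000 bytes)


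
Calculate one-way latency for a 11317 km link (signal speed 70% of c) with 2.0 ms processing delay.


Speed = 0.7 * 3e5 km/s = 210000 km/s
Propagation delay = 11317 / 210000 = 0.0539 s = 53.8905 ms
Processing delay = 2.0 ms
Total one-way latency = 55.8905 ms


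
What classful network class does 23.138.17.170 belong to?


First octet: 23
Binary: 00010111
0xxxxxxx -> Class A (1-126)
Class A, default mask 255.0.0.0 (/8)


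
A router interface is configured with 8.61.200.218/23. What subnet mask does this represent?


/23 means 23 network bits, 9 host bits
Binary: 11111111111111111111111000000000
Mask: 255.255.254.0


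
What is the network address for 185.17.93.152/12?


IP:   10111001.00010001.01011101.10011000
Mask: 11111111.11110000.00000000.00000000
AND operation:
Net:  10111001.00010000.00000000.00000000
Network: 185.16.0.0/12


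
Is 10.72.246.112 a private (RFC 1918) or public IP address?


RFC 1918 private ranges:
  10.0.0.0/8 (10.0.0.0 - 10.255.255.255)
  172.16.0.0/12 (172.16.0.0 - 172.31.255.255)
  192.168.0.0/16 (192.168.0.0 - 192.168.255.255)
Private (in 10.0.0.0/8)


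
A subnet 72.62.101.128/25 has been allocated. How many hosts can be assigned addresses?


Host bits = 32 - 25 = 7
Total addresses = 2^7 = 128
Usable = total - 2 (network and broadcast)
Usable hosts: 126


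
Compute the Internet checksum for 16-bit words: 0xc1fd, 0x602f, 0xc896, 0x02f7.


Sum all words (with carry folding):
+ 0xc1fd = 0xc1fd
+ 0x602f = 0x222d
+ 0xc896 = 0xeac3
+ 0x02f7 = 0xedba
One's complement: ~0xedba
Checksum = 0x1245


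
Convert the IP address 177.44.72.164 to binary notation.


177 = 10110001
44 = 00101100
72 = 01001000
164 = 10100100
Binary: 10110001.00101100.01001000.10100100


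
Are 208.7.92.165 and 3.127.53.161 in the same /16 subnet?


Mask: 255.255.0.0
208.7.92.165 AND mask = 208.7.0.0
3.127.53.161 AND mask = 3.127.0.0
No, different subnets (208.7.0.0 vs 3.127.0.0)


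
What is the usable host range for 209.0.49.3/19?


Network: 209.0.32.0
Broadcast: 209.0.63.255
First usable = network + 1
Last usable = broadcast - 1
Range: 209.0.32.1 to 209.0.63.254


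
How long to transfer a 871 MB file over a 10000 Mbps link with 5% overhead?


Effective throughput = 10000 * (1 - 5/100) = 9500 Mbps
File size in Mb = 871 * 8 = 6968 Mb
Time = 6968 / 9500
Time = 0.7335 seconds


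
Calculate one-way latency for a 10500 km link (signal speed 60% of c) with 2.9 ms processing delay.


Speed = 0.6 * 3e5 km/s = 180000 km/s
Propagation delay = 10500 / 180000 = 0.0583 s = 58.3333 ms
Processing delay = 2.9 ms
Total one-way latency = 61.2333 ms


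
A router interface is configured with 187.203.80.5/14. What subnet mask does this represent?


/14 means 14 network bits, 18 host bits
Binary: 11111111111111000000000000000000
Mask: 255.252.0.0


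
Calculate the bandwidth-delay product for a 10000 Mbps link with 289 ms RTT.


BDP = bandwidth * RTT
= 10000 Mbps * 289 ms
= 10000 * 1e6 * 289 / 1000 bits
= 2890000000 bits
= 361250000 bytes
= 352783.2031 KB
BDP = 2890000000 bits (361250000 bytes)


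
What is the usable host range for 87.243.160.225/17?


Network: 87.243.128.0
Broadcast: 87.243.255.255
First usable = network + 1
Last usable = broadcast - 1
Range: 87.243.128.1 to 87.243.255.254


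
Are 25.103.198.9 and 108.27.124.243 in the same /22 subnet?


Mask: 255.255.252.0
25.103.198.9 AND mask = 25.103.196.0
108.27.124.243 AND mask = 108.27.124.0
No, different subnets (25.103.196.0 vs 108.27.124.0)


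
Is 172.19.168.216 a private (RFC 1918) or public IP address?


RFC 1918 private ranges:
  10.0.0.0/8 (10.0.0.0 - 10.255.255.255)
  172.16.0.0/12 (172.16.0.0 - 172.31.255.255)
  192.168.0.0/16 (192.168.0.0 - 192.168.255.255)
Private (in 172.16.0.0/12)


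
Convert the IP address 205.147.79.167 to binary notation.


205 = 11001101
147 = 10010011
79 = 01001111
167 = 10100111
Binary: 11001101.10010011.01001111.10100111


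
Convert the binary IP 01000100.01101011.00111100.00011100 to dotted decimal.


01000100 = 68
01101011 = 107
00111100 = 60
00011100 = 28
IP: 68.107.60.28


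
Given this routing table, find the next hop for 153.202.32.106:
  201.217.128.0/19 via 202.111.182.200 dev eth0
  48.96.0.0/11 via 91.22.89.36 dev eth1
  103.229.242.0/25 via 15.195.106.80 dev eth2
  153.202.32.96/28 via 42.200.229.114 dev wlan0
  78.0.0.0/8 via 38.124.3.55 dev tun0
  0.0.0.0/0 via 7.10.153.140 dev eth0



Longest prefix match for 153.202.32.106:
  /19 201.217.128.0: no
  /11 48.96.0.0: no
  /25 103.229.242.0: no
  /28 153.202.32.96: MATCH
  /8 78.0.0.0: no
  /0 0.0.0.0: MATCH
Selected: next-hop 42.200.229.114 via wlan0 (matched /28)


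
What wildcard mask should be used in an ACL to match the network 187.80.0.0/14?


Subnet mask: 255.252.0.0
Wildcard = 255.255.255.255 - subnet mask
255 - 255 = 0
255 - 252 = 3
255 - 0 = 255
255 - 0 = 255
Wildcard: 0.3.255.255


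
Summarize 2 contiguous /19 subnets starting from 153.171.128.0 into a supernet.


Original prefix: /19
Number of subnets: 2 = 2^1
New prefix = 19 - 1 = 18
Supernet: 153.171.128.0/18


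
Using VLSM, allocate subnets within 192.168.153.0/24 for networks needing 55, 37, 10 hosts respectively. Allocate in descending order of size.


55 hosts -> /26 (62 usable): 192.168.153.0/26
37 hosts -> /26 (62 usable): 192.168.153.64/26
10 hosts -> /28 (14 usable): 192.168.153.128/28
Allocation: 192.168.153.0/26 (55 hosts, 62 usable); 192.168.153.64/26 (37 hosts, 62 usable); 192.168.153.128/28 (10 hosts, 14 usable)


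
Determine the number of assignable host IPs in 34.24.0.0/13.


Host bits = 32 - 13 = 19
Total addresses = 2^19 = 524288
Usable = total - 2 (network and broadcast)
Usable hosts: 524286


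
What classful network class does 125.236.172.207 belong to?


First octet: 125
Binary: 01111101
0xxxxxxx -> Class A (1-126)
Class A, default mask 255.0.0.0 (/8)


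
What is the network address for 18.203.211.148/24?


IP:   00010010.11001011.11010011.10010100
Mask: 11111111.11111111.11111111.00000000
AND operation:
Net:  00010010.11001011.11010011.00000000
Network: 18.203.211.0/24


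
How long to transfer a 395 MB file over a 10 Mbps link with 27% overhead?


Effective throughput = 10 * (1 - 27/100) = 7.3 Mbps
File size in Mb = 395 * 8 = 3160 Mb
Time = 3160 / 7.3
Time = 432.8767 seconds


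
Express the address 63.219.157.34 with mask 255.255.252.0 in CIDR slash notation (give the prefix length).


Binary: 11111111.11111111.11111100.00000000
Count leading 1s
Prefix: /22


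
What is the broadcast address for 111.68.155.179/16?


Network: 111.68.0.0/16
Host bits = 16
Set all host bits to 1:
Broadcast: 111.68.255.255


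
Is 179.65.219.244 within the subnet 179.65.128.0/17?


Subnet network: 179.65.128.0
Test IP AND mask: 179.65.128.0
Yes, 179.65.219.244 is in 179.65.128.0/17


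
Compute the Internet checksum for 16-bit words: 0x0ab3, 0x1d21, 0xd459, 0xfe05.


Sum all words (with carry folding):
+ 0x0ab3 = 0x0ab3
+ 0x1d21 = 0x27d4
+ 0xd459 = 0xfc2d
+ 0xfe05 = 0xfa33
One's complement: ~0xfa33
Checksum = 0x05cc


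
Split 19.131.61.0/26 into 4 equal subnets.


New prefix = 26 + 2 = 28
Each subnet has 16 addresses
  19.131.61.0/28
  19.131.61.16/28
  19.131.61.32/28
  19.131.61.48/28
Subnets: 19.131.61.0/28, 19.131.61.16/28, 19.131.61.32/28, 19.131.61.48/28


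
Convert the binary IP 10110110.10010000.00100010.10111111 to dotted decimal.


10110110 = 182
10010000 = 144
00100010 = 34
10111111 = 191
IP: 182.144.34.191


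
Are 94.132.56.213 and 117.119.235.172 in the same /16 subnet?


Mask: 255.255.0.0
94.132.56.213 AND mask = 94.132.0.0
117.119.235.172 AND mask = 117.119.0.0
No, different subnets (94.132.0.0 vs 117.119.0.0)


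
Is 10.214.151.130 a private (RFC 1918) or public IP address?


RFC 1918 private ranges:
  10.0.0.0/8 (10.0.0.0 - 10.255.255.255)
  172.16.0.0/12 (172.16.0.0 - 172.31.255.255)
  192.168.0.0/16 (192.168.0.0 - 192.168.255.255)
Private (in 10.0.0.0/8)


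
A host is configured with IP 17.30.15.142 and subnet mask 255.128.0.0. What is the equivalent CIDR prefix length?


Binary: 11111111.10000000.00000000.00000000
Count leading 1s
Prefix: /9


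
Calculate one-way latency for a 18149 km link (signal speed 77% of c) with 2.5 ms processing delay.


Speed = 0.77 * 3e5 km/s = 231000 km/s
Propagation delay = 18149 / 231000 = 0.0786 s = 78.5671 ms
Processing delay = 2.5 ms
Total one-way latency = 81.0671 ms


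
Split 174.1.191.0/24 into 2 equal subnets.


New prefix = 24 + 1 = 25
Each subnet has 128 addresses
  174.1.191.0/25
  174.1.191.128/25
Subnets: 174.1.191.0/25, 174.1.191.128/25


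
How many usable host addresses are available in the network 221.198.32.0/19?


Host bits = 32 - 19 = 13
Total addresses = 2^13 = 8192
Usable = total - 2 (network and broadcast)
Usable hosts: 8190


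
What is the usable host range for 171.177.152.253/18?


Network: 171.177.128.0
Broadcast: 171.177.191.255
First usable = network + 1
Last usable = broadcast - 1
Range: 171.177.128.1 to 171.177.191.254


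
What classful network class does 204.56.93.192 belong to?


First octet: 204
Binary: 11001100
110xxxxx -> Class C (192-223)
Class C, default mask 255.255.255.0 (/24)


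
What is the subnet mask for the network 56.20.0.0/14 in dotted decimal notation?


/14 means 14 network bits, 18 host bits
Binary: 11111111111111000000000000000000
Mask: 255.252.0.0


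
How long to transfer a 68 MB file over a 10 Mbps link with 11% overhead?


Effective throughput = 10 * (1 - 11/100) = 8.9 Mbps
File size in Mb = 68 * 8 = 544 Mb
Time = 544 / 8.9
Time = 61.1236 seconds


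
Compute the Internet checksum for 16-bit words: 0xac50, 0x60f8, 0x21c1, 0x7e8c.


Sum all words (with carry folding):
+ 0xac50 = 0xac50
+ 0x60f8 = 0x0d49
+ 0x21c1 = 0x2f0a
+ 0x7e8c = 0xad96
One's complement: ~0xad96
Checksum = 0x5269


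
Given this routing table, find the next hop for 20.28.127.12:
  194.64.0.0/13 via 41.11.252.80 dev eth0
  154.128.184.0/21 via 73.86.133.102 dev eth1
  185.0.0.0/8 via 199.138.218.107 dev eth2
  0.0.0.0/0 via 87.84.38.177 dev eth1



Longest prefix match for 20.28.127.12:
  /13 194.64.0.0: no
  /21 154.128.184.0: no
  /8 185.0.0.0: no
  /0 0.0.0.0: MATCH
Selected: next-hop 87.84.38.177 via eth1 (matched /0)


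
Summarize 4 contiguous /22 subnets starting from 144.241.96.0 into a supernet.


Original prefix: /22
Number of subnets: 4 = 2^2
New prefix = 22 - 2 = 20
Supernet: 144.241.96.0/20


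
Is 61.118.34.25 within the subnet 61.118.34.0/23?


Subnet network: 61.118.34.0
Test IP AND mask: 61.118.34.0
Yes, 61.118.34.25 is in 61.118.34.0/23


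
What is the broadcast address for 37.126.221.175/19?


Network: 37.126.192.0/19
Host bits = 13
Set all host bits to 1:
Broadcast: 37.126.223.255


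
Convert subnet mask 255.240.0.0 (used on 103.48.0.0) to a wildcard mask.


Subnet mask: 255.240.0.0
Wildcard = 255.255.255.255 - subnet mask
255 - 255 = 0
255 - 240 = 15
255 - 0 = 255
255 - 0 = 255
Wildcard: 0.15.255.255


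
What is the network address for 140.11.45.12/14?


IP:   10001100.00001011.00101101.00001100
Mask: 11111111.11111100.00000000.00000000
AND operation:
Net:  10001100.00001000.00000000.00000000
Network: 140.8.0.0/14


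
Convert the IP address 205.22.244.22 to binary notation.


205 = 11001101
22 = 00010110
244 = 11110100
22 = 00010110
Binary: 11001101.00010110.11110100.00010110


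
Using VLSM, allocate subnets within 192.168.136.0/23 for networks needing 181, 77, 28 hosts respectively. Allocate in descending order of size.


181 hosts -> /24 (254 usable): 192.168.136.0/24
77 hosts -> /25 (126 usable): 192.168.137.0/25
28 hosts -> /27 (30 usable): 192.168.137.128/27
Allocation: 192.168.136.0/24 (181 hosts, 254 usable); 192.168.137.0/25 (77 hosts, 126 usable); 192.168.137.128/27 (28 hosts, 30 usable)


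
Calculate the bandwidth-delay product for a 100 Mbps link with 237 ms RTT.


BDP = bandwidth * RTT
= 100 Mbps * 237 ms
= 100 * 1e6 * 237 / 1000 bits
= 23700000 bits
= 2962500 bytes
= 2893.0664 KB
BDP = 23700000 bits (2962500 bytes)


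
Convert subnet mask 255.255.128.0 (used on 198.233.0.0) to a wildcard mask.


Subnet mask: 255.255.128.0
Wildcard = 255.255.255.255 - subnet mask
255 - 255 = 0
255 - 255 = 0
255 - 128 = 127
255 - 0 = 255
Wildcard: 0.0.127.255


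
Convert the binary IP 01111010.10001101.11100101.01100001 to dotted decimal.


01111010 = 122
10001101 = 141
11100101 = 229
01100001 = 97
IP: 122.141.229.97


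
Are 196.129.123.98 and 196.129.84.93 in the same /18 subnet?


Mask: 255.255.192.0
196.129.123.98 AND mask = 196.129.64.0
196.129.84.93 AND mask = 196.129.64.0
Yes, same subnet (196.129.64.0)


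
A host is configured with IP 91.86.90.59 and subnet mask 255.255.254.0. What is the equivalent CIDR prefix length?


Binary: 11111111.11111111.11111110.00000000
Count leading 1s
Prefix: /23


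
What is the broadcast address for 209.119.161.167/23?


Network: 209.119.160.0/23
Host bits = 9
Set all host bits to 1:
Broadcast: 209.119.161.255


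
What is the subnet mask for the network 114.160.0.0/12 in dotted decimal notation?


/12 means 12 network bits, 20 host bits
Binary: 11111111111100000000000000000000
Mask: 255.240.0.0


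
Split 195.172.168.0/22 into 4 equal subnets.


New prefix = 22 + 2 = 24
Each subnet has 256 addresses
  195.172.168.0/24
  195.172.169.0/24
  195.172.170.0/24
  195.172.171.0/24
Subnets: 195.172.168.0/24, 195.172.169.0/24, 195.172.170.0/24, 195.172.171.0/24


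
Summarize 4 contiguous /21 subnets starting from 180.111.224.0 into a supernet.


Original prefix: /21
Number of subnets: 4 = 2^2
New prefix = 21 - 2 = 19
Supernet: 180.111.224.0/19


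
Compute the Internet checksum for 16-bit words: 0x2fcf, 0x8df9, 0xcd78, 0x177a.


Sum all words (with carry folding):
+ 0x2fcf = 0x2fcf
+ 0x8df9 = 0xbdc8
+ 0xcd78 = 0x8b41
+ 0x177a = 0xa2bb
One's complement: ~0xa2bb
Checksum = 0x5d44


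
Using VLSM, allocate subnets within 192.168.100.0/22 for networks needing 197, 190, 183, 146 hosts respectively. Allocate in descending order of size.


197 hosts -> /24 (254 usable): 192.168.100.0/24
190 hosts -> /24 (254 usable): 192.168.101.0/24
183 hosts -> /24 (254 usable): 192.168.102.0/24
146 hosts -> /24 (254 usable): 192.168.103.0/24
Allocation: 192.168.100.0/24 (197 hosts, 254 usable); 192.168.101.0/24 (190 hosts, 254 usable); 192.168.102.0/24 (183 hosts, 254 usable); 192.168.103.0/24 (146 hosts, 254 usable)


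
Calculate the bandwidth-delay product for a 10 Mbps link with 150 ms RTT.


BDP = bandwidth * RTT
= 10 Mbps * 150 ms
= 10 * 1e6 * 150 / 1000 bits
= 1500000 bits
= 187500 bytes
= 183.1055 KB
BDP = 1500000 bits (187500 bytes)


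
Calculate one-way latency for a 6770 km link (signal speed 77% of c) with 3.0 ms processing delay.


Speed = 0.77 * 3e5 km/s = 231000 km/s
Propagation delay = 6770 / 231000 = 0.0293 s = 29.3074 ms
Processing delay = 3.0 ms
Total one-way latency = 32.3074 ms


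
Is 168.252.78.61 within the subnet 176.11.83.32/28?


Subnet network: 176.11.83.32
Test IP AND mask: 168.252.78.48
No, 168.252.78.61 is not in 176.11.83.32/28


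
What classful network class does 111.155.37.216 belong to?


First octet: 111
Binary: 01101111
0xxxxxxx -> Class A (1-126)
Class A, default mask 255.0.0.0 (/8)


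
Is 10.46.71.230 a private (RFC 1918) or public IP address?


RFC 1918 private ranges:
  10.0.0.0/8 (10.0.0.0 - 10.255.255.255)
  172.16.0.0/12 (172.16.0.0 - 172.31.255.255)
  192.168.0.0/16 (192.168.0.0 - 192.168.255.255)
Private (in 10.0.0.0/8)


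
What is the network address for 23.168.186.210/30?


IP:   00010111.10101000.10111010.11010010
Mask: 11111111.11111111.11111111.11111100
AND operation:
Net:  00010111.10101000.10111010.11010000
Network: 23.168.186.208/30


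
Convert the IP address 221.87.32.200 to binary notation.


221 = 11011101
87 = 01010111
32 = 00100000
200 = 11001000
Binary: 11011101.01010111.00100000.11001000


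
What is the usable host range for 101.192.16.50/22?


Network: 101.192.16.0
Broadcast: 101.192.19.255
First usable = network + 1
Last usable = broadcast - 1
Range: 101.192.16.1 to 101.192.19.254


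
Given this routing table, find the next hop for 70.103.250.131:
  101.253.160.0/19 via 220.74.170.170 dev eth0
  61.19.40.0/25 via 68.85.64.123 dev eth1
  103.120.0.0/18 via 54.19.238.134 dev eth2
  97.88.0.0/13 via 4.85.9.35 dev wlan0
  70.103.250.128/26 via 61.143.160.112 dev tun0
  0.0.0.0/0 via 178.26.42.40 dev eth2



Longest prefix match for 70.103.250.131:
  /19 101.253.160.0: no
  /25 61.19.40.0: no
  /18 103.120.0.0: no
  /13 97.88.0.0: no
  /26 70.103.250.128: MATCH
  /0 0.0.0.0: MATCH
Selected: next-hop 61.143.160.112 via tun0 (matched /26)


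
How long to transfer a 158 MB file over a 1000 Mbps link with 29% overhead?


Effective throughput = 1000 * (1 - 29/100) = 710 Mbps
File size in Mb = 158 * 8 = 1264 Mb
Time = 1264 / 710
Time = 1.7803 seconds


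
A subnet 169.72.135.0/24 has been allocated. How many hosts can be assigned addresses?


Host bits = 32 - 24 = 8
Total addresses = 2^8 = 256
Usable = total - 2 (network and broadcast)
Usable hosts: 254


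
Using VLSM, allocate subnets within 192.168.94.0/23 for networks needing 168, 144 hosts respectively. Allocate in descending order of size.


168 hosts -> /24 (254 usable): 192.168.94.0/24
144 hosts -> /24 (254 usable): 192.168.95.0/24
Allocation: 192.168.94.0/24 (168 hosts, 254 usable); 192.168.95.0/24 (144 hosts, 254 usable)


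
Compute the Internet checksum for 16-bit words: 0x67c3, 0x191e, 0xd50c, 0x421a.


Sum all words (with carry folding):
+ 0x67c3 = 0x67c3
+ 0x191e = 0x80e1
+ 0xd50c = 0x55ee
+ 0x421a = 0x9808
One's complement: ~0x9808
Checksum = 0x67f7


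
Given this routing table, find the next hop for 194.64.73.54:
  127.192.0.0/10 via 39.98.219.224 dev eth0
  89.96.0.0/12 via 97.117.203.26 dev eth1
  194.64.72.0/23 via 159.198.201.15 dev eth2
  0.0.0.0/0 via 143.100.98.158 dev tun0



Longest prefix match for 194.64.73.54:
  /10 127.192.0.0: no
  /12 89.96.0.0: no
  /23 194.64.72.0: MATCH
  /0 0.0.0.0: MATCH
Selected: next-hop 159.198.201.15 via eth2 (matched /23)


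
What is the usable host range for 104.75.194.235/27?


Network: 104.75.194.224
Broadcast: 104.75.194.255
First usable = network + 1
Last usable = broadcast - 1
Range: 104.75.194.225 to 104.75.194.254


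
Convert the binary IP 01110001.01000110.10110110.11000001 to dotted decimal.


01110001 = 113
01000110 = 70
10110110 = 182
11000001 = 193
IP: 113.70.182.193


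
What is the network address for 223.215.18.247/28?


IP:   11011111.11010111.00010010.11110111
Mask: 11111111.11111111.11111111.11110000
AND operation:
Net:  11011111.11010111.00010010.11110000
Network: 223.215.18.240/28


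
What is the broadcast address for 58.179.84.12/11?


Network: 58.160.0.0/11
Host bits = 21
Set all host bits to 1:
Broadcast: 58.191.255.255


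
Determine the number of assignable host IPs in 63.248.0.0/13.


Host bits = 32 - 13 = 19
Total addresses = 2^19 = 524288
Usable = total - 2 (network and broadcast)
Usable hosts: 524286


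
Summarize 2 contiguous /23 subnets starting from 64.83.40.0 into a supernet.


Original prefix: /23
Number of subnets: 2 = 2^1
New prefix = 23 - 1 = 22
Supernet: 64.83.40.0/22


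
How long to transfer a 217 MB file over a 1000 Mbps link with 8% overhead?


Effective throughput = 1000 * (1 - 8/100) = 920 Mbps
File size in Mb = 217 * 8 = 1736 Mb
Time = 1736 / 920
Time = 1.887 seconds


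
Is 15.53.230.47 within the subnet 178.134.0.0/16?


Subnet network: 178.134.0.0
Test IP AND mask: 15.53.0.0
No, 15.53.230.47 is not in 178.134.0.0/16


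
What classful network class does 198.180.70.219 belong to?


First octet: 198
Binary: 11000110
110xxxxx -> Class C (192-223)
Class C, default mask 255.255.255.0 (/24)


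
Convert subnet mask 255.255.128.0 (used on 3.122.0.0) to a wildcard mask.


Subnet mask: 255.255.128.0
Wildcard = 255.255.255.255 - subnet mask
255 - 255 = 0
255 - 255 = 0
255 - 128 = 127
255 - 0 = 255
Wildcard: 0.0.127.255


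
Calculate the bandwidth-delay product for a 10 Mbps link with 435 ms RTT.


BDP = bandwidth * RTT
= 10 Mbps * 435 ms
= 10 * 1e6 * 435 / 1000 bits
= 4350000 bits
= 543750 bytes
= 531.0059 KB
BDP = 4350000 bits (543750 bytes)


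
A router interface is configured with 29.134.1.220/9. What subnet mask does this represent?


/9 means 9 network bits, 23 host bits
Binary: 11111111100000000000000000000000
Mask: 255.128.0.0


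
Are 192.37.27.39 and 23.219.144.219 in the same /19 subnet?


Mask: 255.255.224.0
192.37.27.39 AND mask = 192.37.0.0
23.219.144.219 AND mask = 23.219.128.0
No, different subnets (192.37.0.0 vs 23.219.128.0)


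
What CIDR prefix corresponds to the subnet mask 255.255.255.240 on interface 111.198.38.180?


Binary: 11111111.11111111.11111111.11110000
Count leading 1s
Prefix: /28


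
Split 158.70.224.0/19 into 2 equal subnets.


New prefix = 19 + 1 = 20
Each subnet has 4096 addresses
  158.70.224.0/20
  158.70.240.0/20
Subnets: 158.70.224.0/20, 158.70.240.0/20


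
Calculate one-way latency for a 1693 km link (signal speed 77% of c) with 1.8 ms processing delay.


Speed = 0.77 * 3e5 km/s = 231000 km/s
Propagation delay = 1693 / 231000 = 0.0073 s = 7.329 ms
Processing delay = 1.8 ms
Total one-way latency = 9.129 ms


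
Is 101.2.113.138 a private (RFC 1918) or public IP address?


RFC 1918 private ranges:
  10.0.0.0/8 (10.0.0.0 - 10.255.255.255)
  172.16.0.0/12 (172.16.0.0 - 172.31.255.255)
  192.168.0.0/16 (192.168.0.0 - 192.168.255.255)
Public (not in any RFC 1918 range)


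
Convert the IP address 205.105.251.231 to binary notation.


205 = 11001101
105 = 01101001
251 = 11111011
231 = 11100111
Binary: 11001101.01101001.11111011.11100111


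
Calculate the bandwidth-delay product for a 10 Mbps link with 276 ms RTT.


BDP = bandwidth * RTT
= 10 Mbps * 276 ms
= 10 * 1e6 * 276 / 1000 bits
= 2760000 bits
= 345000 bytes
= 336.9141 KB
BDP = 2760000 bits (345000 bytes)


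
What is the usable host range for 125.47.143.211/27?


Network: 125.47.143.192
Broadcast: 125.47.143.223
First usable = network + 1
Last usable = broadcast - 1
Range: 125.47.143.193 to 125.47.143.222


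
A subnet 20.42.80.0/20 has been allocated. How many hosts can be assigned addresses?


Host bits = 32 - 20 = 12
Total addresses = 2^12 = 4096
Usable = total - 2 (network and broadcast)
Usable hosts: 4094


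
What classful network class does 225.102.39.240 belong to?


First octet: 225
Binary: 11100001
1110xxxx -> Class D (224-239)
Class D (multicast), default mask N/A


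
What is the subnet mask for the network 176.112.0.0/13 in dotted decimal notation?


/13 means 13 network bits, 19 host bits
Binary: 11111111111110000000000000000000
Mask: 255.248.0.0


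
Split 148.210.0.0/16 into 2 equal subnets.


New prefix = 16 + 1 = 17
Each subnet has 32768 addresses
  148.210.0.0/17
  148.210.128.0/17
Subnets: 148.210.0.0/17, 148.210.128.0/17


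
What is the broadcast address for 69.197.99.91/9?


Network: 69.128.0.0/9
Host bits = 23
Set all host bits to 1:
Broadcast: 69.255.255.255


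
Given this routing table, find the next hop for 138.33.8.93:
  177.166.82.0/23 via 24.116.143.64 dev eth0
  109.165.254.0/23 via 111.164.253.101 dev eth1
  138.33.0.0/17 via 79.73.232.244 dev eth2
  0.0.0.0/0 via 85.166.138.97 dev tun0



Longest prefix match for 138.33.8.93:
  /23 177.166.82.0: no
  /23 109.165.254.0: no
  /17 138.33.0.0: MATCH
  /0 0.0.0.0: MATCH
Selected: next-hop 79.73.232.244 via eth2 (matched /17)


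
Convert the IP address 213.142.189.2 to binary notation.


213 = 11010101
142 = 10001110
189 = 10111101
2 = 00000010
Binary: 11010101.10001110.10111101.00000010


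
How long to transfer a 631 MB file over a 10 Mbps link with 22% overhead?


Effective throughput = 10 * (1 - 22/100) = 7.8 Mbps
File size in Mb = 631 * 8 = 5048 Mb
Time = 5048 / 7.8
Time = 647.1795 seconds


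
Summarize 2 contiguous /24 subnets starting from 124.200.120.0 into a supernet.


Original prefix: /24
Number of subnets: 2 = 2^1
New prefix = 24 - 1 = 23
Supernet: 124.200.120.0/23


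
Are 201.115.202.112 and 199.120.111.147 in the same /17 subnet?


Mask: 255.255.128.0
201.115.202.112 AND mask = 201.115.128.0
199.120.111.147 AND mask = 199.120.0.0
No, different subnets (201.115.128.0 vs 199.120.0.0)


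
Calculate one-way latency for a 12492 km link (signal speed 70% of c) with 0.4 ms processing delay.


Speed = 0.7 * 3e5 km/s = 210000 km/s
Propagation delay = 12492 / 210000 = 0.0595 s = 59.4857 ms
Processing delay = 0.4 ms
Total one-way latency = 59.8857 ms


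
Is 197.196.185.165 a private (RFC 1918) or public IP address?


RFC 1918 private ranges:
  10.0.0.0/8 (10.0.0.0 - 10.255.255.255)
  172.16.0.0/12 (172.16.0.0 - 172.31.255.255)
  192.168.0.0/16 (192.168.0.0 - 192.168.255.255)
Public (not in any RFC 1918 range)


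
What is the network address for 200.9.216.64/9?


IP:   11001000.00001001.11011000.01000000
Mask: 11111111.10000000.00000000.00000000
AND operation:
Net:  11001000.00000000.00000000.00000000
Network: 200.0.0.0/9


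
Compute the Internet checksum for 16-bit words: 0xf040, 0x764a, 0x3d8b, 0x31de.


Sum all words (with carry folding):
+ 0xf040 = 0xf040
+ 0x764a = 0x668b
+ 0x3d8b = 0xa416
+ 0x31de = 0xd5f4
One's complement: ~0xd5f4
Checksum = 0x2a0b


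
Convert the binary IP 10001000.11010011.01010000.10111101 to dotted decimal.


10001000 = 136
11010011 = 211
01010000 = 80
10111101 = 189
IP: 136.211.80.189


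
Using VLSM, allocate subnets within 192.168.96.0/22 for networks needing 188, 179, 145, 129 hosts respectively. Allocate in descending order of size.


188 hosts -> /24 (254 usable): 192.168.96.0/24
179 hosts -> /24 (254 usable): 192.168.97.0/24
145 hosts -> /24 (254 usable): 192.168.98.0/24
129 hosts -> /24 (254 usable): 192.168.99.0/24
Allocation: 192.168.96.0/24 (188 hosts, 254 usable); 192.168.97.0/24 (179 hosts, 254 usable); 192.168.98.0/24 (145 hosts, 254 usable); 192.168.99.0/24 (129 hosts, 254 usable)


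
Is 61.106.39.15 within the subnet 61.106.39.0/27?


Subnet network: 61.106.39.0
Test IP AND mask: 61.106.39.0
Yes, 61.106.39.15 is in 61.106.39.0/27


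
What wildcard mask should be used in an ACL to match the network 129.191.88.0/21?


Subnet mask: 255.255.248.0
Wildcard = 255.255.255.255 - subnet mask
255 - 255 = 0
255 - 255 = 0
255 - 248 = 7
255 - 0 = 255
Wildcard: 0.0.7.255


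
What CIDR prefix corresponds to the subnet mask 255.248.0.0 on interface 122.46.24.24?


Binary: 11111111.11111000.00000000.00000000
Count leading 1s
Prefix: /13


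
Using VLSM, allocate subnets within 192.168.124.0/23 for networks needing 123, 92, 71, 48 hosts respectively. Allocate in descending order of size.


123 hosts -> /25 (126 usable): 192.168.124.0/25
92 hosts -> /25 (126 usable): 192.168.124.128/25
71 hosts -> /25 (126 usable): 192.168.125.0/25
48 hosts -> /26 (62 usable): 192.168.125.128/26
Allocation: 192.168.124.0/25 (123 hosts, 126 usable); 192.168.124.128/25 (92 hosts, 126 usable); 192.168.125.0/25 (71 hosts, 126 usable); 192.168.125.128/26 (48 hosts, 62 usable)


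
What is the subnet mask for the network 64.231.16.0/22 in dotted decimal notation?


/22 means 22 network bits, 10 host bits
Binary: 11111111111111111111110000000000
Mask: 255.255.252.0


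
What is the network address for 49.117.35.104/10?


IP:   00110001.01110101.00100011.01101000
Mask: 11111111.11000000.00000000.00000000
AND operation:
Net:  00110001.01000000.00000000.00000000
Network: 49.64.0.0/10


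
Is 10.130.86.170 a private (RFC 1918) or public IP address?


RFC 1918 private ranges:
  10.0.0.0/8 (10.0.0.0 - 10.255.255.255)
  172.16.0.0/12 (172.16.0.0 - 172.31.255.255)
  192.168.0.0/16 (192.168.0.0 - 192.168.255.255)
Private (in 10.0.0.0/8)


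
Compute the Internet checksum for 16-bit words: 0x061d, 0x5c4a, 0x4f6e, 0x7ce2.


Sum all words (with carry folding):
+ 0x061d = 0x061d
+ 0x5c4a = 0x6267
+ 0x4f6e = 0xb1d5
+ 0x7ce2 = 0x2eb8
One's complement: ~0x2eb8
Checksum = 0xd147


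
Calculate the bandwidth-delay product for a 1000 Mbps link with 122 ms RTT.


BDP = bandwidth * RTT
= 1000 Mbps * 122 ms
= 1000 * 1e6 * 122 / 1000 bits
= 122000000 bits
= 15250000 bytes
= 14892.5781 KB
BDP = 122000000 bits (15250000 bytes)


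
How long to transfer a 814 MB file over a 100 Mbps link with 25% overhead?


Effective throughput = 100 * (1 - 25/100) = 75 Mbps
File size in Mb = 814 * 8 = 6512 Mb
Time = 6512 / 75
Time = 86.8267 seconds


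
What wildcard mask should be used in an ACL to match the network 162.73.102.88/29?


Subnet mask: 255.255.255.248
Wildcard = 255.255.255.255 - subnet mask
255 - 255 = 0
255 - 255 = 0
255 - 255 = 0
255 - 248 = 7
Wildcard: 0.0.0.7


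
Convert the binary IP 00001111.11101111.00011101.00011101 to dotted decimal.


00001111 = 15
11101111 = 239
00011101 = 29
00011101 = 29
IP: 15.239.29.29


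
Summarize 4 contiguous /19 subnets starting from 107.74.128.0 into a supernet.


Original prefix: /19
Number of subnets: 4 = 2^2
New prefix = 19 - 2 = 17
Supernet: 107.74.128.0/17


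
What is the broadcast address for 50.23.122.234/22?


Network: 50.23.120.0/22
Host bits = 10
Set all host bits to 1:
Broadcast: 50.23.123.255


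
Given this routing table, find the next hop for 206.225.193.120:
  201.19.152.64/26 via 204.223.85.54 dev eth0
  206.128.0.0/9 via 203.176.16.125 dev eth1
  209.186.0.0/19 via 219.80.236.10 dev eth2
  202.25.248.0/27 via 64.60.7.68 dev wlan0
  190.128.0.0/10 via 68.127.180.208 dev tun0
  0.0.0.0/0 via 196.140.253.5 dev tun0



Longest prefix match for 206.225.193.120:
  /26 201.19.152.64: no
  /9 206.128.0.0: MATCH
  /19 209.186.0.0: no
  /27 202.25.248.0: no
  /10 190.128.0.0: no
  /0 0.0.0.0: MATCH
Selected: next-hop 203.176.16.125 via eth1 (matched /9)


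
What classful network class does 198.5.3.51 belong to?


First octet: 198
Binary: 11000110
110xxxxx -> Class C (192-223)
Class C, default mask 255.255.255.0 (/24)


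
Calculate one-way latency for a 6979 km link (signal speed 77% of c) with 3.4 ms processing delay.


Speed = 0.77 * 3e5 km/s = 231000 km/s
Propagation delay = 6979 / 231000 = 0.0302 s = 30.2121 ms
Processing delay = 3.4 ms
Total one-way latency = 33.6121 ms


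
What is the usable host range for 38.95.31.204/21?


Network: 38.95.24.0
Broadcast: 38.95.31.255
First usable = network + 1
Last usable = broadcast - 1
Range: 38.95.24.1 to 38.95.31.254


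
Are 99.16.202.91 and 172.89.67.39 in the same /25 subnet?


Mask: 255.255.255.128
99.16.202.91 AND mask = 99.16.202.0
172.89.67.39 AND mask = 172.89.67.0
No, different subnets (99.16.202.0 vs 172.89.67.0)


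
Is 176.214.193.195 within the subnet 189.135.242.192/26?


Subnet network: 189.135.242.192
Test IP AND mask: 176.214.193.192
No, 176.214.193.195 is not in 189.135.242.192/26


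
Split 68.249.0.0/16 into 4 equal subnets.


New prefix = 16 + 2 = 18
Each subnet has 16384 addresses
  68.249.0.0/18
  68.249.64.0/18
  68.249.128.0/18
  68.249.192.0/18
Subnets: 68.249.0.0/18, 68.249.64.0/18, 68.249.128.0/18, 68.249.192.0/18


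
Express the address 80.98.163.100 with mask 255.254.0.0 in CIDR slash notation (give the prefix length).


Binary: 11111111.11111110.00000000.00000000
Count leading 1s
Prefix: /15


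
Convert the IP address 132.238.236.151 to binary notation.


132 = 10000100
238 = 11101110
236 = 11101100
151 = 10010111
Binary: 10000100.11101110.11101100.10010111


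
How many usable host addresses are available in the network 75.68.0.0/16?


Host bits = 32 - 16 = 16
Total addresses = 2^16 = 65536
Usable = total - 2 (network and broadcast)
Usable hosts: 65534


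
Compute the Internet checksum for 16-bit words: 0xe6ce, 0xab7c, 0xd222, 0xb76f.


Sum all words (with carry folding):
+ 0xe6ce = 0xe6ce
+ 0xab7c = 0x924b
+ 0xd222 = 0x646e
+ 0xb76f = 0x1bde
One's complement: ~0x1bde
Checksum = 0xe421


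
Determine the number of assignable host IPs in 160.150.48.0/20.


Host bits = 32 - 20 = 12
Total addresses = 2^12 = 4096
Usable = total - 2 (network and broadcast)
Usable hosts: 4094


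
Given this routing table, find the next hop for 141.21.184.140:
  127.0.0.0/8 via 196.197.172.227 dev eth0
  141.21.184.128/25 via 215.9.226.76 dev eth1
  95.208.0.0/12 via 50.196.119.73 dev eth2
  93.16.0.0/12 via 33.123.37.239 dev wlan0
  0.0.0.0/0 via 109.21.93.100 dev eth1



Longest prefix match for 141.21.184.140:
  /8 127.0.0.0: no
  /25 141.21.184.128: MATCH
  /12 95.208.0.0: no
  /12 93.16.0.0: no
  /0 0.0.0.0: MATCH
Selected: next-hop 215.9.226.76 via eth1 (matched /25)


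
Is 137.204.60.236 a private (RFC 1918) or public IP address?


RFC 1918 private ranges:
  10.0.0.0/8 (10.0.0.0 - 10.255.255.255)
  172.16.0.0/12 (172.16.0.0 - 172.31.255.255)
  192.168.0.0/16 (192.168.0.0 - 192.168.255.255)
Public (not in any RFC 1918 range)


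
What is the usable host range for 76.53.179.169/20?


Network: 76.53.176.0
Broadcast: 76.53.191.255
First usable = network + 1
Last usable = broadcast - 1
Range: 76.53.176.1 to 76.53.191.254


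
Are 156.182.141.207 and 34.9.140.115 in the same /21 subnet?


Mask: 255.255.248.0
156.182.141.207 AND mask = 156.182.136.0
34.9.140.115 AND mask = 34.9.136.0
No, different subnets (156.182.136.0 vs 34.9.136.0)


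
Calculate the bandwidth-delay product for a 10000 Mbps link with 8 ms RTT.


BDP = bandwidth * RTT
= 10000 Mbps * 8 ms
= 10000 * 1e6 * 8 / 1000 bits
= 80000000 bits
= 10000000 bytes
= 9765.625 KB
BDP = 80000000 bits (10000000 bytes)


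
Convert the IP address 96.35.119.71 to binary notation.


96 = 01100000
35 = 00100011
119 = 01110111
71 = 01000111
Binary: 01100000.00100011.01110111.01000111


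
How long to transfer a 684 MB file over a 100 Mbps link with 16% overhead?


Effective throughput = 100 * (1 - 16/100) = 84 Mbps
File size in Mb = 684 * 8 = 5472 Mb
Time = 5472 / 84
Time = 65.1429 seconds


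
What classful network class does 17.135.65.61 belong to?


First octet: 17
Binary: 00010001
0xxxxxxx -> Class A (1-126)
Class A, default mask 255.0.0.0 (/8)


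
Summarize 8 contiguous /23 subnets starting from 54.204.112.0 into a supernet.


Original prefix: /23
Number of subnets: 8 = 2^3
New prefix = 23 - 3 = 20
Supernet: 54.204.112.0/20


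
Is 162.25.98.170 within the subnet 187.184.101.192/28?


Subnet network: 187.184.101.192
Test IP AND mask: 162.25.98.160
No, 162.25.98.170 is not in 187.184.101.192/28


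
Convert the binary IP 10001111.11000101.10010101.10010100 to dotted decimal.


10001111 = 143
11000101 = 197
10010101 = 149
10010100 = 148
IP: 143.197.149.148


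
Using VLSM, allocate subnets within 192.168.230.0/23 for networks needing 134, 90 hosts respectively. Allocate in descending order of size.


134 hosts -> /24 (254 usable): 192.168.230.0/24
90 hosts -> /25 (126 usable): 192.168.231.0/25
Allocation: 192.168.230.0/24 (134 hosts, 254 usable); 192.168.231.0/25 (90 hosts, 126 usable)


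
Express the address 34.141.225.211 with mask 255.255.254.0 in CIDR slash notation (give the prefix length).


Binary: 11111111.11111111.11111110.00000000
Count leading 1s
Prefix: /23


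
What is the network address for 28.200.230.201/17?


IP:   00011100.11001000.11100110.11001001
Mask: 11111111.11111111.10000000.00000000
AND operation:
Net:  00011100.11001000.10000000.00000000
Network: 28.200.128.0/17


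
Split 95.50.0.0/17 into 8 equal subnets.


New prefix = 17 + 3 = 20
Each subnet has 4096 addresses
  95.50.0.0/20
  95.50.16.0/20
  95.50.32.0/20
  95.50.48.0/20
  95.50.64.0/20
  95.50.80.0/20
  95.50.96.0/20
  95.50.112.0/20
Subnets: 95.50.0.0/20, 95.50.16.0/20, 95.50.32.0/20, 95.50.48.0/20, 95.50.64.0/20, 95.50.80.0/20, 95.50.96.0/20, 95.50.112.0/20


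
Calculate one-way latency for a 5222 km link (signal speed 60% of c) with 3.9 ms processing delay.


Speed = 0.6 * 3e5 km/s = 180000 km/s
Propagation delay = 5222 / 180000 = 0.029 s = 29.0111 ms
Processing delay = 3.9 ms
Total one-way latency = 32.9111 ms


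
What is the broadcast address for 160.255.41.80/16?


Network: 160.255.0.0/16
Host bits = 16
Set all host bits to 1:
Broadcast: 160.255.255.255


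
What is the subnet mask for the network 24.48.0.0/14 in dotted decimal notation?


/14 means 14 network bits, 18 host bits
Binary: 11111111111111000000000000000000
Mask: 255.252.0.0


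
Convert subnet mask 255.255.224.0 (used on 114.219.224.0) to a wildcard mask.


Subnet mask: 255.255.224.0
Wildcard = 255.255.255.255 - subnet mask
255 - 255 = 0
255 - 255 = 0
255 - 224 = 31
255 - 0 = 255
Wildcard: 0.0.31.255
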